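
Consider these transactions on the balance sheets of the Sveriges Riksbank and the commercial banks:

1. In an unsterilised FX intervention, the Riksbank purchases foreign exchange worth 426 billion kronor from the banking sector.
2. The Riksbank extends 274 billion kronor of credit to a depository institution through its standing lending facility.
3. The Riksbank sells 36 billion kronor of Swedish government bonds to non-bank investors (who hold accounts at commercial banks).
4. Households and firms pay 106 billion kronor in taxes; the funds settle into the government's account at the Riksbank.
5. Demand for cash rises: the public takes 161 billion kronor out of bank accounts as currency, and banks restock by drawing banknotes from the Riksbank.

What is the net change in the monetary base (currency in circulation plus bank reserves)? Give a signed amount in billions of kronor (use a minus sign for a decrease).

+558 billion

Riksbank balance sheet:
  Assets:      Securities −36B, Loans to banks +274B, Foreign assets +426B
  Liabilities: Bank reserves +397B, Currency in circulation +161B, Government deposits +106B
Commercial banking system:
  Assets:      Reserves at CB +397B, Foreign assets −426B
  Liabilities: Checkable deposits −303B, Borrowings from CB +274B
Monetary base = currency + reserves: +161B + (+397B) = +558 billion.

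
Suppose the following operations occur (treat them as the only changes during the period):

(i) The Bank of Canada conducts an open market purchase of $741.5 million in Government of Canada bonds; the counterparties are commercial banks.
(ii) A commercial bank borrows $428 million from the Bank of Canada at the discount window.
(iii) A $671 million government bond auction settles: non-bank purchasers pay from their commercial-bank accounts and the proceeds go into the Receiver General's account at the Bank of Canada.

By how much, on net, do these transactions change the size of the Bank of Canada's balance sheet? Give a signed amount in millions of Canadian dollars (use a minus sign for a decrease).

+$1169.5 million

OMO purchase (from banks) $741.5 million: a Bank of Canada asset is acquired → +$741.5M.
Discount-window loan $428 million: a Bank of Canada asset is acquired → +$428M.
Government account inflow $671 million: only the composition of liabilities changes → 0.
Net: 741.5 + 428 + 0 = +$1169.5 million.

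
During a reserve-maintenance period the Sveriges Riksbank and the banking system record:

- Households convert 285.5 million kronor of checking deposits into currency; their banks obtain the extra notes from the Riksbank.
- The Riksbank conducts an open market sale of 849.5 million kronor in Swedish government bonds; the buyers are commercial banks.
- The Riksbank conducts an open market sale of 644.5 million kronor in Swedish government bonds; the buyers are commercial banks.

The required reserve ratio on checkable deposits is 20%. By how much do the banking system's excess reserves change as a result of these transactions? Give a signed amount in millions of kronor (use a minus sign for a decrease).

-1722.4 million

Currency withdrawal 285.5 million kronor: reserves −285.5M, deposits −285.5M.
OMO sale (to banks) 849.5 million kronor: reserves −849.5M, deposits 0.
OMO sale (to banks) 644.5 million kronor: reserves −644.5M, deposits 0.
Totals: Δreserves = −1779.5M, Δdeposits = −285.5M.
Δrequired reserves = 20% × −285.5M = −57.1M.
Δexcess reserves = Δreserves − Δrequired = −1779.5M − (−57.1M) = -1722.4 million.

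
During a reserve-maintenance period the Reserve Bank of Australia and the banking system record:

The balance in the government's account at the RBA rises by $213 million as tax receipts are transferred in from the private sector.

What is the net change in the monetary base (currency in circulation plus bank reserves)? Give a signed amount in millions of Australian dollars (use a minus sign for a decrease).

-$213 million

RBA balance sheet:
  Assets:      no change
  Liabilities: Bank reserves −$213M, Government deposits +$213M
Commercial banking system:
  Assets:      Reserves at CB −$213M
  Liabilities: Checkable deposits −$213M
Monetary base = currency + reserves: 0 + (−$213M) = -$213 million.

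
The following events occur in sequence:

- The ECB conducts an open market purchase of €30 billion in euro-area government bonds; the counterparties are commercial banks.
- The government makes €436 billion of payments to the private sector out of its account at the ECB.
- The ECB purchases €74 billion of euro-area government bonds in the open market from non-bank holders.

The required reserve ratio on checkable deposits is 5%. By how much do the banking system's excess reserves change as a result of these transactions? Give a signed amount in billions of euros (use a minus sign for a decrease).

+€514.5 billion

OMO purchase (from banks) €30 billion: reserves +€30B, deposits 0.
Government spending €436 billion: reserves +€436B, deposits +€436B.
Asset purchase (from non-banks) €74 billion: reserves +€74B, deposits +€74B.
Totals: Δreserves = +€540B, Δdeposits = +€510B.
Δrequired reserves = 5% × +€510B = +€25.5B.
Δexcess reserves = Δreserves − Δrequired = +€540B − (+€25.5B) = +€514.5 billion.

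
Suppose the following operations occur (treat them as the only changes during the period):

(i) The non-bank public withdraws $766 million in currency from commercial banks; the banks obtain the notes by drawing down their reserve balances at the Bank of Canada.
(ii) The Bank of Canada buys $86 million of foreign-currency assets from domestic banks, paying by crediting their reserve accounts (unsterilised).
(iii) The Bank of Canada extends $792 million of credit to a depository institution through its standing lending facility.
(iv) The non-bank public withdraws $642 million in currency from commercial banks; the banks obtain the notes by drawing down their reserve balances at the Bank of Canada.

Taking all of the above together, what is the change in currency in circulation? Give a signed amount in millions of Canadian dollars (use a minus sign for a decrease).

+$1408 million

Currency withdrawal $766 million: notes leave the central bank → +$766M.
FX purchase $86 million: no currency enters or leaves circulation → 0.
Discount-window loan $792 million: no currency enters or leaves circulation → 0.
Currency withdrawal $642 million: notes leave the central bank → +$642M.
Net: 766 + 0 + 0 + 642 = +$1408 million.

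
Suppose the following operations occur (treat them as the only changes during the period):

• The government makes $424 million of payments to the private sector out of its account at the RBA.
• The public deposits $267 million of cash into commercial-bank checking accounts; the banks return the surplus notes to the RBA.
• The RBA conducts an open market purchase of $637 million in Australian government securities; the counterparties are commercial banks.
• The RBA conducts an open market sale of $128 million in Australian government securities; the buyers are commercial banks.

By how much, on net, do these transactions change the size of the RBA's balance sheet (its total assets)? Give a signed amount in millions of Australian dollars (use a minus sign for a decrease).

RBA balance sheet:
  Assets:      Securities +$509M
  Liabilities: Bank reserves +$1200M, Currency in circulation −$267M, Government deposits −$424M
Change in total RBA assets = +$509 million.

+$509 million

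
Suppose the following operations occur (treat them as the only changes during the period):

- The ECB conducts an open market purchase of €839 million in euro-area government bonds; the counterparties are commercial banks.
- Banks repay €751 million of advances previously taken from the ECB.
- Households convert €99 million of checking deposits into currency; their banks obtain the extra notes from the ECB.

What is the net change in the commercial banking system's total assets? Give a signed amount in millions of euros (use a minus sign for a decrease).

-€850 million

OMO purchase (from banks) €839 million: just an asset swap on bank balance sheets → 0.
Discount-window repayment €751 million: bank balance sheets shrink → −€751M.
Currency withdrawal €99 million: bank balance sheets shrink → −€99M.
Net: 0 − 751 − 99 = -€850 million.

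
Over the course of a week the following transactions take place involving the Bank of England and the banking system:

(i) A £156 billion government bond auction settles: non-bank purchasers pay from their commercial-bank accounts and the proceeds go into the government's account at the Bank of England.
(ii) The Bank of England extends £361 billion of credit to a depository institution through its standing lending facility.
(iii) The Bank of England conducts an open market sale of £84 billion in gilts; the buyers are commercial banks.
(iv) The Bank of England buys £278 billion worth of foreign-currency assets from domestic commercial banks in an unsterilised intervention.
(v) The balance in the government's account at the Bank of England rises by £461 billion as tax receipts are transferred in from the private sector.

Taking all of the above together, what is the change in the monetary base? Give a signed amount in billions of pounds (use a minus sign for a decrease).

-£62 billion

Government account inflow £156 billion: reserves shift to a non-base liability → −£156B.
Discount-window loan £361 billion: Bank of England balance sheet expands → +£361B.
OMO sale (to banks) £84 billion: Bank of England balance sheet contracts → −£84B.
FX purchase £278 billion: Bank of England balance sheet expands → +£278B.
Government account inflow £461 billion: reserves shift to a non-base liability → −£461B.
Net: −156 + 361 − 84 + 278 − 461 = -£62 billion.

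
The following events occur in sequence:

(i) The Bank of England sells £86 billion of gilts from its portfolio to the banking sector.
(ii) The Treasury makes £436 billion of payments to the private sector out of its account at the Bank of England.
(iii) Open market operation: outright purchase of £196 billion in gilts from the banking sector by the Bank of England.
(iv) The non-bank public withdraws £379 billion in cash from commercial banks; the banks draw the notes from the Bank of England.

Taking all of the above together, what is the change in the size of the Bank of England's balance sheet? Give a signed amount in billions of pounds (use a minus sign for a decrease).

Bank of England balance sheet:
  Assets:      Securities +£110B
  Liabilities: Bank reserves +£167B, Currency in circulation +£379B, Government deposits −£436B
Commercial banking system:
  Assets:      Reserves at CB +£167B, Securities −£110B
  Liabilities: Checkable deposits +£57B
Change in total Bank of England assets = +£110 billion.

+£110 billion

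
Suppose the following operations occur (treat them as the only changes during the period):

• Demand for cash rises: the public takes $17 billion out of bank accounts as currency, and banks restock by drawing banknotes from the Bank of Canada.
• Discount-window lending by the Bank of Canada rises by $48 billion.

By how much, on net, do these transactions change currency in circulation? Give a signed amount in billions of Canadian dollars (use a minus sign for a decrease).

+$17 billion

Currency withdrawal $17 billion: notes leave the central bank → +$17B.
Discount-window loan $48 billion: no currency enters or leaves circulation → 0.
Net: 17 + 0 = +$17 billion.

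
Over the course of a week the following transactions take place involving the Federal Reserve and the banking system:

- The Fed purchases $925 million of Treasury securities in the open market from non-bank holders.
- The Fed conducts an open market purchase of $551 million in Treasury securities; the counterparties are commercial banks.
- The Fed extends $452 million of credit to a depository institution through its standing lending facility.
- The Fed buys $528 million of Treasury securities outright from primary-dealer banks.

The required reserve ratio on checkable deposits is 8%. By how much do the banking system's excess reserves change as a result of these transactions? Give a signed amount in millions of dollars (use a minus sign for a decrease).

+$2382 million

Asset purchase (from non-banks) $925 million: reserves +$925M, deposits +$925M.
OMO purchase (from banks) $551 million: reserves +$551M, deposits 0.
Discount-window loan $452 million: reserves +$452M, deposits 0.
OMO purchase (from banks) $528 million: reserves +$528M, deposits 0.
Totals: Δreserves = +$2456M, Δdeposits = +$925M.
Δrequired reserves = 8% × +$925M = +$74M.
Δexcess reserves = Δreserves − Δrequired = +$2456M − (+$74M) = +$2382 million.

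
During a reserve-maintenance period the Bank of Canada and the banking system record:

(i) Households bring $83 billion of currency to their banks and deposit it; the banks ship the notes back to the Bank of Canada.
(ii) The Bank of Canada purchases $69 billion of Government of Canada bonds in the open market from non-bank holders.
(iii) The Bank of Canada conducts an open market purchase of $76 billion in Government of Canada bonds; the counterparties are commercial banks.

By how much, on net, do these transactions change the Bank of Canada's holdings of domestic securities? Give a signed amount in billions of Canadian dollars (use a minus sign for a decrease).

Bank of Canada balance sheet:
  Assets:      Securities +$145B
  Liabilities: Bank reserves +$228B, Currency in circulation −$83B
So the change in the Bank of Canada's holdings of domestic securities is +$145 billion.

+$145 billion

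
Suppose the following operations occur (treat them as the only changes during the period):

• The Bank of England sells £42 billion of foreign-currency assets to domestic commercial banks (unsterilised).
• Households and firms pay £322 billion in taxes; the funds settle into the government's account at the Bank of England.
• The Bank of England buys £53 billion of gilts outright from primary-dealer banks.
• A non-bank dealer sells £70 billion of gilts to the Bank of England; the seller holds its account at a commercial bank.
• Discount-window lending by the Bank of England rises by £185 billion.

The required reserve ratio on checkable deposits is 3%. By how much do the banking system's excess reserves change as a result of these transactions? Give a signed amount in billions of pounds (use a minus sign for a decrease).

FX sale £42 billion: reserves −£42B, deposits 0.
Government account inflow £322 billion: reserves −£322B, deposits −£322B.
OMO purchase (from banks) £53 billion: reserves +£53B, deposits 0.
Asset purchase (from non-banks) £70 billion: reserves +£70B, deposits +£70B.
Discount-window loan £185 billion: reserves +£185B, deposits 0.
Totals: Δreserves = −£56B, Δdeposits = −£252B.
Δrequired reserves = 3% × −£252B = −£7.56B.
Δexcess reserves = Δreserves − Δrequired = −£56B − (−£7.56B) = -£48.44 billion.

-£48.44 billion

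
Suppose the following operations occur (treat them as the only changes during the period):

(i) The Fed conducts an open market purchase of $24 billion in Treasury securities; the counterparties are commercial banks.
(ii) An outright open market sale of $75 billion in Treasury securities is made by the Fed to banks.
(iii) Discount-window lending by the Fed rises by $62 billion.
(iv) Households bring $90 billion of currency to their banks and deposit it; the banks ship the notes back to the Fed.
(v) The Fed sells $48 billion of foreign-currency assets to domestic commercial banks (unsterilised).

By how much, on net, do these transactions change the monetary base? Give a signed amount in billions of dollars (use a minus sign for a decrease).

-$37 billion

OMO purchase (from banks) $24 billion: Fed balance sheet expands → +$24B.
OMO sale (to banks) $75 billion: Fed balance sheet contracts → −$75B.
Discount-window loan $62 billion: Fed balance sheet expands → +$62B.
Currency deposit $90 billion: just a shift between currency and reserves — both are base money → 0.
FX sale $48 billion: Fed balance sheet contracts → −$48B.
Net: 24 − 75 + 62 + 0 − 48 = -$37 billion.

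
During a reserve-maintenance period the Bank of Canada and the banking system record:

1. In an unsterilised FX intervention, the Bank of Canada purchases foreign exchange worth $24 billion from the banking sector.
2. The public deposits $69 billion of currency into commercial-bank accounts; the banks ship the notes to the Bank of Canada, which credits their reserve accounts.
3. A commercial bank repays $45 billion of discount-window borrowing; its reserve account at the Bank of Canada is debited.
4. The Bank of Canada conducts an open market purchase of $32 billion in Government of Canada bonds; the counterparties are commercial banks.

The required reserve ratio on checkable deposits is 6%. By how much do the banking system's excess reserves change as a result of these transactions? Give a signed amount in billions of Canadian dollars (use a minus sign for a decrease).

FX purchase $24 billion: reserves +$24B, deposits 0.
Currency deposit $69 billion: reserves +$69B, deposits +$69B.
Discount-window repayment $45 billion: reserves −$45B, deposits 0.
OMO purchase (from banks) $32 billion: reserves +$32B, deposits 0.
Totals: Δreserves = +$80B, Δdeposits = +$69B.
Δrequired reserves = 6% × +$69B = +$4.14B.
Δexcess reserves = Δreserves − Δrequired = +$80B − (+$4.14B) = +$75.86 billion.

+$75.86 billion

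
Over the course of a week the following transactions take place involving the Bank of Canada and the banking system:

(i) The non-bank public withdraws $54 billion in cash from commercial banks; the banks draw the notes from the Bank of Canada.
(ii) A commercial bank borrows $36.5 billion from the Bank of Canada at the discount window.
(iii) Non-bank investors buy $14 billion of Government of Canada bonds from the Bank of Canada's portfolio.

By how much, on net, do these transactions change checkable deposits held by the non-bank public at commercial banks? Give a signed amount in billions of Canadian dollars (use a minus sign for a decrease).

-$68 billion

Bank of Canada balance sheet:
  Assets:      Securities −$14B, Loans to banks +$36.5B
  Liabilities: Bank reserves −$31.5B, Currency in circulation +$54B
Commercial banking system:
  Assets:      Reserves at CB −$31.5B
  Liabilities: Checkable deposits −$68B, Borrowings from CB +$36.5B
So the change in checkable deposits held by the non-bank public at commercial banks is -$68 billion.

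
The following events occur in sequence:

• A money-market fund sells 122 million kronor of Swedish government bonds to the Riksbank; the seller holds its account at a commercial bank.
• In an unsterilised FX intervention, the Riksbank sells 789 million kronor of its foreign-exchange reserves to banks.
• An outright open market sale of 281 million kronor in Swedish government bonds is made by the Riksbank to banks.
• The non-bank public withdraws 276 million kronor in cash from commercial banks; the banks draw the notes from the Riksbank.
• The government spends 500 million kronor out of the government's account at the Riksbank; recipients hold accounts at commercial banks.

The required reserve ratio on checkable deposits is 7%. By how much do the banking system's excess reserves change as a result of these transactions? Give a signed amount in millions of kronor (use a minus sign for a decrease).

Asset purchase (from non-banks) 122 million kronor: reserves +122M, deposits +122M.
FX sale 789 million kronor: reserves −789M, deposits 0.
OMO sale (to banks) 281 million kronor: reserves −281M, deposits 0.
Currency withdrawal 276 million kronor: reserves −276M, deposits −276M.
Government spending 500 million kronor: reserves +500M, deposits +500M.
Totals: Δreserves = −724M, Δdeposits = +346M.
Δrequired reserves = 7% × +346M = +24.22M.
Δexcess reserves = Δreserves − Δrequired = −724M − (+24.22M) = -748.22 million.

-748.22 million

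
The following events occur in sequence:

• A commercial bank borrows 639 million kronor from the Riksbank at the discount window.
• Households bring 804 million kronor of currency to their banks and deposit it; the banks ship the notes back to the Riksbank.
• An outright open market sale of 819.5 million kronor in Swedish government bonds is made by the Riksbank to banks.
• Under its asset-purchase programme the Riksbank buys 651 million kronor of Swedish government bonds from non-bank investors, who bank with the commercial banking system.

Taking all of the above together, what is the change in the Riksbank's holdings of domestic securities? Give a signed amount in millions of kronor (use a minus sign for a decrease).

-168.5 million

Riksbank balance sheet:
  Assets:      Securities −168.5M, Loans to banks +639M
  Liabilities: Bank reserves +1274.5M, Currency in circulation −804M
Commercial banking system:
  Assets:      Reserves at CB +1274.5M, Securities +819.5M
  Liabilities: Checkable deposits +1455M, Borrowings from CB +639M
So the change in the Riksbank's holdings of domestic securities is -168.5 million.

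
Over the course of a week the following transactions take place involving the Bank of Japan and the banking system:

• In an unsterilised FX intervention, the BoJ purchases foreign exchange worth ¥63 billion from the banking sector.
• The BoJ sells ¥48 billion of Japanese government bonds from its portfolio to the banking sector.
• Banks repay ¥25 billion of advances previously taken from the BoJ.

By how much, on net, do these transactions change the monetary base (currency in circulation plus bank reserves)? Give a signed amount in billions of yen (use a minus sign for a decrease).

-¥10 billion

FX purchase ¥63 billion: BoJ balance sheet expands → +¥63B.
OMO sale (to banks) ¥48 billion: BoJ balance sheet contracts → −¥48B.
Discount-window repayment ¥25 billion: BoJ balance sheet contracts → −¥25B.
Net: 63 − 48 − 25 = -¥10 billion.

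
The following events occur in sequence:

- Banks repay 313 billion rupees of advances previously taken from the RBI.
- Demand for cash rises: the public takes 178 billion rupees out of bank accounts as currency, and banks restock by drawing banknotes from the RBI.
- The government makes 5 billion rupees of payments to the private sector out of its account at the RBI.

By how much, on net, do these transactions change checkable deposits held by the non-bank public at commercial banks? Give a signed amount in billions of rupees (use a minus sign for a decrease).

-173 billion

RBI balance sheet:
  Assets:      Loans to banks −313B
  Liabilities: Bank reserves −486B, Currency in circulation +178B, Government deposits −5B
Commercial banking system:
  Assets:      Reserves at CB −486B
  Liabilities: Checkable deposits −173B, Borrowings from CB −313B
So the change in checkable deposits held by the non-bank public at commercial banks is -173 billion.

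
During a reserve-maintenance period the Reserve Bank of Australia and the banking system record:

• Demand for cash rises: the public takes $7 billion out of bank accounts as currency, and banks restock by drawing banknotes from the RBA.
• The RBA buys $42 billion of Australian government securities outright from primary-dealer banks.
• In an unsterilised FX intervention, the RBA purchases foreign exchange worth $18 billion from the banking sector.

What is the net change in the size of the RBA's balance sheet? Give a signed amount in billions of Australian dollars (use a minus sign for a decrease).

Currency withdrawal $7 billion: only the composition of liabilities changes → 0.
OMO purchase (from banks) $42 billion: an RBA asset is acquired → +$42B.
FX purchase $18 billion: an RBA asset is acquired → +$18B.
Net: 0 + 42 + 18 = +$60 billion.

+$60 billion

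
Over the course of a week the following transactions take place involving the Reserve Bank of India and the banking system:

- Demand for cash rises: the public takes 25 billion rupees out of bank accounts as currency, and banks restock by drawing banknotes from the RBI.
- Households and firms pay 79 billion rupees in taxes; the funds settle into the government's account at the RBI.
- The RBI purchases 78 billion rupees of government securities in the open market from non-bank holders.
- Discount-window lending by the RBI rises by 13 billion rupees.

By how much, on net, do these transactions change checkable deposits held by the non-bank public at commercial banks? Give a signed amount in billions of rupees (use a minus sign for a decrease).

Currency withdrawal 25 billion rupees: non-bank counterparties' bank balances fall → −25B.
Government account inflow 79 billion rupees: non-bank counterparties' bank balances fall → −79B.
Asset purchase (from non-banks) 78 billion rupees: non-bank counterparties' bank balances rise → +78B.
Discount-window loan 13 billion rupees: the counterparty is a bank, so public deposits are unchanged → 0.
Net: −25 − 79 + 78 + 0 = -26 billion.

-26 billion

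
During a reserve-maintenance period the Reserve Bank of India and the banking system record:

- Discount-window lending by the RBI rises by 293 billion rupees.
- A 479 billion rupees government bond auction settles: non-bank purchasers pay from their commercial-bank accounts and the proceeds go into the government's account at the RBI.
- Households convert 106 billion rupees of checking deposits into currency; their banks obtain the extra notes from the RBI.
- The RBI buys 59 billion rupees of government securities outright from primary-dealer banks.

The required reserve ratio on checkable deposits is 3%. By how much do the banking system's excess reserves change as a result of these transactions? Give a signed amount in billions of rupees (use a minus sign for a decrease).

-215.45 billion

Discount-window loan 293 billion rupees: reserves +293B, deposits 0.
Government account inflow 479 billion rupees: reserves −479B, deposits −479B.
Currency withdrawal 106 billion rupees: reserves −106B, deposits −106B.
OMO purchase (from banks) 59 billion rupees: reserves +59B, deposits 0.
Totals: Δreserves = −233B, Δdeposits = −585B.
Δrequired reserves = 3% × −585B = −17.55B.
Δexcess reserves = Δreserves − Δrequired = −233B − (−17.55B) = -215.45 billion.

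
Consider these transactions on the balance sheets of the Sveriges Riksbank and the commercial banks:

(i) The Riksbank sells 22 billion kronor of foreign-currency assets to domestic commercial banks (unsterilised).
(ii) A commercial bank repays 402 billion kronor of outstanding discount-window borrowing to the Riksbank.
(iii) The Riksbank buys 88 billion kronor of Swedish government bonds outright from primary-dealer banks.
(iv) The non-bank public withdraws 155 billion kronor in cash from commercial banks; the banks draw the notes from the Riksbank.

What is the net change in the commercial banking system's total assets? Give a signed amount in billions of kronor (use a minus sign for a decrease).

Riksbank balance sheet:
  Assets:      Securities +88B, Loans to banks −402B, Foreign assets −22B
  Liabilities: Bank reserves −491B, Currency in circulation +155B
Commercial banking system:
  Assets:      Reserves at CB −491B, Securities −88B, Foreign assets +22B
  Liabilities: Checkable deposits −155B, Borrowings from CB −402B
Change in total bank assets = -557 billion.

-557 billion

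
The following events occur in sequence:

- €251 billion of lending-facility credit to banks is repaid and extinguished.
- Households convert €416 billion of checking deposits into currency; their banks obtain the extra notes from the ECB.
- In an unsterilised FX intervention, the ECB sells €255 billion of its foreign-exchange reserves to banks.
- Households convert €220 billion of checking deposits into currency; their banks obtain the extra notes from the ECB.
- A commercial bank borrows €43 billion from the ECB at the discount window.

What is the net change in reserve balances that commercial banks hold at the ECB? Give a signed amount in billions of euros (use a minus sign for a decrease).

-€1099 billion

Discount-window repayment €251 billion: repayment is debited from reserves → −€251B.
Currency withdrawal €416 billion: banks swap reserves for currency → −€416B.
FX sale €255 billion: the buying banks pay out of their reserve balances → −€255B.
Currency withdrawal €220 billion: banks swap reserves for currency → −€220B.
Discount-window loan €43 billion: the loan is credited to the bank's reserve account → +€43B.
Net: −251 − 416 − 255 − 220 + 43 = -€1099 billion.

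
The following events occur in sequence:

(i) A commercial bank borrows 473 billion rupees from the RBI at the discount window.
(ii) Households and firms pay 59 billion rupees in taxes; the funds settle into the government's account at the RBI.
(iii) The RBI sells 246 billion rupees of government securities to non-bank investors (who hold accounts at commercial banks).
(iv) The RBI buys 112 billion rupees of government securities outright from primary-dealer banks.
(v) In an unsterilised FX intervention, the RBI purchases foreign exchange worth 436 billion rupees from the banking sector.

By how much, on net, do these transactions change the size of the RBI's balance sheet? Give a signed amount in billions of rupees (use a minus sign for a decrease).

RBI balance sheet:
  Assets:      Securities −134B, Loans to banks +473B, Foreign assets +436B
  Liabilities: Bank reserves +716B, Government deposits +59B
Commercial banking system:
  Assets:      Reserves at CB +716B, Securities −112B, Foreign assets −436B
  Liabilities: Checkable deposits −305B, Borrowings from CB +473B
Change in total RBI assets = +775 billion.

+775 billion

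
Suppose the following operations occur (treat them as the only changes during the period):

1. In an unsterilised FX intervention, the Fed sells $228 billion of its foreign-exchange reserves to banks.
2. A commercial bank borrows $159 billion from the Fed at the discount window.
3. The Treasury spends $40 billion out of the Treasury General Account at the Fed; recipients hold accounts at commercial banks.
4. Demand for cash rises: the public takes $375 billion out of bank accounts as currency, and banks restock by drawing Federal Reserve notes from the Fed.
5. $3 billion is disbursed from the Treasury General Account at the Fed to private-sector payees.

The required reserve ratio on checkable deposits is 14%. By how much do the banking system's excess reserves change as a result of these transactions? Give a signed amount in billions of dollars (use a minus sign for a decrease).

-$354.52 billion

FX sale $228 billion: reserves −$228B, deposits 0.
Discount-window loan $159 billion: reserves +$159B, deposits 0.
Government spending $40 billion: reserves +$40B, deposits +$40B.
Currency withdrawal $375 billion: reserves −$375B, deposits −$375B.
Government spending $3 billion: reserves +$3B, deposits +$3B.
Totals: Δreserves = −$401B, Δdeposits = −$332B.
Δrequired reserves = 14% × −$332B = −$46.48B.
Δexcess reserves = Δreserves − Δrequired = −$401B − (−$46.48B) = -$354.52 billion.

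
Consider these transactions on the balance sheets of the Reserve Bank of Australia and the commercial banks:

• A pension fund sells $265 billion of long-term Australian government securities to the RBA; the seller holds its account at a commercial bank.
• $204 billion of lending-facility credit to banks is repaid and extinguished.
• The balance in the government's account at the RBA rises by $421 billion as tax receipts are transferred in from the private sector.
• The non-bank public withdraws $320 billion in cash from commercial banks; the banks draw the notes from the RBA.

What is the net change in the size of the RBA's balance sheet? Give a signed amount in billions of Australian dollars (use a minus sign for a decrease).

RBA balance sheet:
  Assets:      Securities +$265B, Loans to banks −$204B
  Liabilities: Bank reserves −$680B, Currency in circulation +$320B, Government deposits +$421B
Commercial banking system:
  Assets:      Reserves at CB −$680B
  Liabilities: Checkable deposits −$476B, Borrowings from CB −$204B
Change in total RBA assets = +$61 billion.

+$61 billion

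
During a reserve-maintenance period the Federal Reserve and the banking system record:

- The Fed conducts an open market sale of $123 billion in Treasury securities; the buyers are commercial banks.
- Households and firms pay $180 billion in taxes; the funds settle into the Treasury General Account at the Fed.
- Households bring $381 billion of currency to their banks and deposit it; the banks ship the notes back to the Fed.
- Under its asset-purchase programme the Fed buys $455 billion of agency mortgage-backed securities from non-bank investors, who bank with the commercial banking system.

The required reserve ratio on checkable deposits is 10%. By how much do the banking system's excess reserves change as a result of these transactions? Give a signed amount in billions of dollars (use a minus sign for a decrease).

+$467.4 billion

OMO sale (to banks) $123 billion: reserves −$123B, deposits 0.
Government account inflow $180 billion: reserves −$180B, deposits −$180B.
Currency deposit $381 billion: reserves +$381B, deposits +$381B.
Asset purchase (from non-banks) $455 billion: reserves +$455B, deposits +$455B.
Totals: Δreserves = +$533B, Δdeposits = +$656B.
Δrequired reserves = 10% × +$656B = +$65.6B.
Δexcess reserves = Δreserves − Δrequired = +$533B − (+$65.6B) = +$467.4 billion.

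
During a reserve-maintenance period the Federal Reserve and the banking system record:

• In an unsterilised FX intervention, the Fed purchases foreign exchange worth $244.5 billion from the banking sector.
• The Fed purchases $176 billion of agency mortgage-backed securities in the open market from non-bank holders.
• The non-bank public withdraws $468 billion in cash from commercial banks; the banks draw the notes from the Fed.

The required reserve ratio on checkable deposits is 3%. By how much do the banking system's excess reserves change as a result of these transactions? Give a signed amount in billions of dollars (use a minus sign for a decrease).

-$38.74 billion

FX purchase $244.5 billion: reserves +$244.5B, deposits 0.
Asset purchase (from non-banks) $176 billion: reserves +$176B, deposits +$176B.
Currency withdrawal $468 billion: reserves −$468B, deposits −$468B.
Totals: Δreserves = −$47.5B, Δdeposits = −$292B.
Δrequired reserves = 3% × −$292B = −$8.76B.
Δexcess reserves = Δreserves − Δrequired = −$47.5B − (−$8.76B) = -$38.74 billion.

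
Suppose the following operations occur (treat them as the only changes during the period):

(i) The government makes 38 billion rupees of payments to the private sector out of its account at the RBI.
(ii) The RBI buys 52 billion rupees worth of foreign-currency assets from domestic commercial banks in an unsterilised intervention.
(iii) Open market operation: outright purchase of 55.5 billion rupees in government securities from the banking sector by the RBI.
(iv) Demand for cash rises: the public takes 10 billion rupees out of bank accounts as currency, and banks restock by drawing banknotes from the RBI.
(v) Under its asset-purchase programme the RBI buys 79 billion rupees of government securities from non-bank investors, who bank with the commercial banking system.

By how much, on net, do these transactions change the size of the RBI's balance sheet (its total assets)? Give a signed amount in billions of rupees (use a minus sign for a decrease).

Government spending 38 billion rupees: only the composition of liabilities changes → 0.
FX purchase 52 billion rupees: an RBI asset is acquired → +52B.
OMO purchase (from banks) 55.5 billion rupees: an RBI asset is acquired → +55.5B.
Currency withdrawal 10 billion rupees: only the composition of liabilities changes → 0.
Asset purchase (from non-banks) 79 billion rupees: an RBI asset is acquired → +79B.
Net: 0 + 52 + 55.5 + 0 + 79 = +186.5 billion.

+186.5 billion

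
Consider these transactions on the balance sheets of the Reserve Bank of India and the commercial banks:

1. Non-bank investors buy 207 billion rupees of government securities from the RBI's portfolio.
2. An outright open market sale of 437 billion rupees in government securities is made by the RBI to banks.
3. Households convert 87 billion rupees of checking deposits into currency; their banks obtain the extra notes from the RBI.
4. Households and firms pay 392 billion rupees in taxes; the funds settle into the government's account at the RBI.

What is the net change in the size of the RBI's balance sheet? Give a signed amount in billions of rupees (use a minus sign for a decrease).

-644 billion

RBI balance sheet:
  Assets:      Securities −644B
  Liabilities: Bank reserves −1123B, Currency in circulation +87B, Government deposits +392B
Commercial banking system:
  Assets:      Reserves at CB −1123B, Securities +437B
  Liabilities: Checkable deposits −686B
Change in total RBI assets = -644 billion.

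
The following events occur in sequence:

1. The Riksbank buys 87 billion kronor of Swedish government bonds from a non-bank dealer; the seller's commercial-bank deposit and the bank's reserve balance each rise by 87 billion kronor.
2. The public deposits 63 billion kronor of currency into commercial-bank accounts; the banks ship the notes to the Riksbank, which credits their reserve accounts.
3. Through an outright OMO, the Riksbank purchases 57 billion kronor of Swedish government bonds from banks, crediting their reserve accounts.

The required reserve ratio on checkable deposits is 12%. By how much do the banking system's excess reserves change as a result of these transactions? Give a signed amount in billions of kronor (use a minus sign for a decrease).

+189 billion

Asset purchase (from non-banks) 87 billion kronor: reserves +87B, deposits +87B.
Currency deposit 63 billion kronor: reserves +63B, deposits +63B.
OMO purchase (from banks) 57 billion kronor: reserves +57B, deposits 0.
Totals: Δreserves = +207B, Δdeposits = +150B.
Δrequired reserves = 12% × +150B = +18B.
Δexcess reserves = Δreserves − Δrequired = +207B − (+18B) = +189 billion.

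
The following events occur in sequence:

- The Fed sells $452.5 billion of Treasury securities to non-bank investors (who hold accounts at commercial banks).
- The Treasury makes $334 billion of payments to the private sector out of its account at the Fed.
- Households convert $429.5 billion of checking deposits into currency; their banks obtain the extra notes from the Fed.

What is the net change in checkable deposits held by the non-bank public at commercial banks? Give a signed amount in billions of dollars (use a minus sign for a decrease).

-$548 billion

Asset sale (to non-banks) $452.5 billion: non-bank counterparties' bank balances fall → −$452.5B.
Government spending $334 billion: non-bank counterparties' bank balances rise → +$334B.
Currency withdrawal $429.5 billion: non-bank counterparties' bank balances fall → −$429.5B.
Net: −452.5 + 334 − 429.5 = -$548 billion.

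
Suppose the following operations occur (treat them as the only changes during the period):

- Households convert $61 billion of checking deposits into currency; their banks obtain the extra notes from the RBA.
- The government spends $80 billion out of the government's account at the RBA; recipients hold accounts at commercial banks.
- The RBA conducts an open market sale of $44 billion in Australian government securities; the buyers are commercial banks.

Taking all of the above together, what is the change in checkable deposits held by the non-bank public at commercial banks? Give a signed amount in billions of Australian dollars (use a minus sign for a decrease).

Currency withdrawal $61 billion: non-bank counterparties' bank balances fall → −$61B.
Government spending $80 billion: non-bank counterparties' bank balances rise → +$80B.
OMO sale (to banks) $44 billion: the counterparty is a bank, so public deposits are unchanged → 0.
Net: −61 + 80 + 0 = +$19 billion.

+$19 billion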